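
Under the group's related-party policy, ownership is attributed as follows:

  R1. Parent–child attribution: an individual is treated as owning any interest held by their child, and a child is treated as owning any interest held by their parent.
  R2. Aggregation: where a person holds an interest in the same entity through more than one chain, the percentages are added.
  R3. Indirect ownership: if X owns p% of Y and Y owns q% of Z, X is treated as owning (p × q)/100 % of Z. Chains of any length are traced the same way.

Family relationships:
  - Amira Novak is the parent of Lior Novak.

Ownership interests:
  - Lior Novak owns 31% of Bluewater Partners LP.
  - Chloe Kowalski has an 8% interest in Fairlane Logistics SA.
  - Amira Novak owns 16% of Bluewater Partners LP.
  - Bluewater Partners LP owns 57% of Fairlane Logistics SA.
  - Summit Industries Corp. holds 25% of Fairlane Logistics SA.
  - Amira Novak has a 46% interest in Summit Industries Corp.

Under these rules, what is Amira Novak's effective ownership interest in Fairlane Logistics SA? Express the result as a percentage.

By parent–child attribution (R1), Amira Novak is treated as also owning Lior Novak's interest in Bluewater Partners LP, giving 16% + 31% = 47%.
Chain via Summit Industries Corp. (R3): 46% × 25% = 11.5% of Fairlane Logistics SA.
Chain via Bluewater Partners LP (R3): 47% × 57% = 26.79% of Fairlane Logistics SA.
Aggregating (R2): 11.5% + 26.79% = 38.29%.

38.29%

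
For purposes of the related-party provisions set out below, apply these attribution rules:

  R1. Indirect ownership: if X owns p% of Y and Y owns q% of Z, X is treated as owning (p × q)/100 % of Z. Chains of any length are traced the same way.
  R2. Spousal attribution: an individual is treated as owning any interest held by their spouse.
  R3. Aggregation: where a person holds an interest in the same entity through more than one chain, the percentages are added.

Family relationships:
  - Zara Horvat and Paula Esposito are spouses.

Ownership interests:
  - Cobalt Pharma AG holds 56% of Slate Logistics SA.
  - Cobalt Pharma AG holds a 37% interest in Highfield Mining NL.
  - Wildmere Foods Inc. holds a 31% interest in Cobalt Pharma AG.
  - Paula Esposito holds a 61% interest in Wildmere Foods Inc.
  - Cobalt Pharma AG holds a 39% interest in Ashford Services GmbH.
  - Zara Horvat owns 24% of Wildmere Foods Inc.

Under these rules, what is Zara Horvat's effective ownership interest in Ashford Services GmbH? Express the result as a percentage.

By spousal attribution (R2), Zara Horvat is treated as also owning Paula Esposito's interest in Wildmere Foods Inc, giving 24% + 61% = 85%.
Chain via Wildmere Foods Inc. → Cobalt Pharma AG (R1): 85% × 31% × 39% = 10.2765% of Ashford Services GmbH.

10.2765%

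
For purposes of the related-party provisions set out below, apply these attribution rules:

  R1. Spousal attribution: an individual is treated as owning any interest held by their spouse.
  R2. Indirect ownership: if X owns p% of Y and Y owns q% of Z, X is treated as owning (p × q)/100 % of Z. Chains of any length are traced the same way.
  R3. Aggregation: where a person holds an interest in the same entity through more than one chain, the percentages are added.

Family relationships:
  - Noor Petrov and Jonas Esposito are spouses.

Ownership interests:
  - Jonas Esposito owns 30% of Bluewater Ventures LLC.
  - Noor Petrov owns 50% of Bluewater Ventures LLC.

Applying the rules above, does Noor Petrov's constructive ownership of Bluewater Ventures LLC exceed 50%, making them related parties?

By spousal attribution (R1), Noor Petrov is treated as also owning Jonas Esposito's interest in Bluewater Ventures LLC, giving 50% + 30% = 80%.
Direct interest in Bluewater Ventures LLC: 80%.
80% exceeds the 50% threshold, so Noor is a related party to Bluewater Ventures LLC.

Yes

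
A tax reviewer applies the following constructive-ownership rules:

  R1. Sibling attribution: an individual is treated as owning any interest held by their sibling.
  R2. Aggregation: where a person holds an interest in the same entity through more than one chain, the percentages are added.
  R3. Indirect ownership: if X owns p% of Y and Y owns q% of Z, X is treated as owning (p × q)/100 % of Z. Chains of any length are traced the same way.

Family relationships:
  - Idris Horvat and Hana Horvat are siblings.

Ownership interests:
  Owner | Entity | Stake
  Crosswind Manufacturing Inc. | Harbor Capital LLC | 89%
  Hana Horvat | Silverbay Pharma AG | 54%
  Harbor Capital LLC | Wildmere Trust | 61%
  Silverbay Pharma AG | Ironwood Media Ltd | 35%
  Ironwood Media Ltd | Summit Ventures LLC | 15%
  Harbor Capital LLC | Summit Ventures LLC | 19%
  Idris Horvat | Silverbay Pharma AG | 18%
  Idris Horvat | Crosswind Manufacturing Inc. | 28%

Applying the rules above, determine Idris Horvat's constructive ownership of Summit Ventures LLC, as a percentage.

8.5148%

By sibling attribution (R1), Idris Horvat is treated as also owning Hana Horvat's interest in Silverbay Pharma AG, giving 18% + 54% = 72%.
Chain via Crosswind Manufacturing Inc. → Harbor Capital LLC (R3): 28% × 89% × 19% = 4.7348% of Summit Ventures LLC.
Chain via Silverbay Pharma AG → Ironwood Media Ltd (R3): 72% × 35% × 15% = 3.78% of Summit Ventures LLC.
Aggregating (R2): 4.7348% + 3.78% = 8.5148%.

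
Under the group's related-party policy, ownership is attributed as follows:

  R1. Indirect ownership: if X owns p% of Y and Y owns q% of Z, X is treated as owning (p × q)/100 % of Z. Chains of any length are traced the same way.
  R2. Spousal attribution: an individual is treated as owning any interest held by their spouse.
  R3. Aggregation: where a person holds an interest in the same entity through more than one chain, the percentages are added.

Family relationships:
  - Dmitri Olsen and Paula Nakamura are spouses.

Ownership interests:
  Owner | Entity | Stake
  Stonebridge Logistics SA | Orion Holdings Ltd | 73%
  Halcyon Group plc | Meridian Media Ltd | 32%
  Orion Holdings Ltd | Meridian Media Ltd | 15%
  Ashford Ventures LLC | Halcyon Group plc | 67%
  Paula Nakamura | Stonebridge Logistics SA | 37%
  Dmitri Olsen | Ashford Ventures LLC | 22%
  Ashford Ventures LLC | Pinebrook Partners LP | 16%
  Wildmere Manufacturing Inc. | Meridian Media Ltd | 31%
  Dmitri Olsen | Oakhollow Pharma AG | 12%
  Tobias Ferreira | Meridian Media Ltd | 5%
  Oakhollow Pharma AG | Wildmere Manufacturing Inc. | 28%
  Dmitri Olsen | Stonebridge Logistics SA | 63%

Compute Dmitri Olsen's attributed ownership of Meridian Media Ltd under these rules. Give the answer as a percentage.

By spousal attribution (R2), Dmitri Olsen is treated as also owning Paula Nakamura's interest in Stonebridge Logistics SA, giving 63% + 37% = 100%.
Chain via Ashford Ventures LLC → Halcyon Group plc (R1): 22% × 67% × 32% = 4.7168% of Meridian Media Ltd.
Chain via Stonebridge Logistics SA → Orion Holdings Ltd (R1): 100% × 73% × 15% = 10.95% of Meridian Media Ltd.
Chain via Oakhollow Pharma AG → Wildmere Manufacturing Inc. (R1): 12% × 28% × 31% = 1.0416% of Meridian Media Ltd.
Aggregating (R3): 4.7168% + 10.95% + 1.0416% = 16.7084%.

16.7084%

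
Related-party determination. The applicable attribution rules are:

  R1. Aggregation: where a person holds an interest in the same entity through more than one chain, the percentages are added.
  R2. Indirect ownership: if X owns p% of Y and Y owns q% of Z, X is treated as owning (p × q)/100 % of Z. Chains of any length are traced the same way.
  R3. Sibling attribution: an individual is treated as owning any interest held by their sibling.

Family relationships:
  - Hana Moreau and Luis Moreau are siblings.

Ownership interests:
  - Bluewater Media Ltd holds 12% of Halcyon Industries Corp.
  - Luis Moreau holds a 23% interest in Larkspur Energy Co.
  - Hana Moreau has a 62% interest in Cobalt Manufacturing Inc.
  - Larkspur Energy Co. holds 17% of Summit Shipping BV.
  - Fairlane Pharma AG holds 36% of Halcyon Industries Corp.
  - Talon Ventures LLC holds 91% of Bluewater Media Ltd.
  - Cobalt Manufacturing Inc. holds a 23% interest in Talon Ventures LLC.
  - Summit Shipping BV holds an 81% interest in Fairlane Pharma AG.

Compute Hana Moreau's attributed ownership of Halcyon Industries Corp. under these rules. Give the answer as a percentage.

2.697348%

By sibling attribution (R3), Hana Moreau is treated as owning Luis Moreau's 23% interest in Larkspur Energy Co.
Chain via Cobalt Manufacturing Inc. → Talon Ventures LLC → Bluewater Media Ltd (R2): 62% × 23% × 91% × 12% = 1.557192% of Halcyon Industries Corp.
Chain via Larkspur Energy Co. → Summit Shipping BV → Fairlane Pharma AG (R2): 23% × 17% × 81% × 36% = 1.140156% of Halcyon Industries Corp.
Aggregating (R1): 1.557192% + 1.140156% = 2.697348%.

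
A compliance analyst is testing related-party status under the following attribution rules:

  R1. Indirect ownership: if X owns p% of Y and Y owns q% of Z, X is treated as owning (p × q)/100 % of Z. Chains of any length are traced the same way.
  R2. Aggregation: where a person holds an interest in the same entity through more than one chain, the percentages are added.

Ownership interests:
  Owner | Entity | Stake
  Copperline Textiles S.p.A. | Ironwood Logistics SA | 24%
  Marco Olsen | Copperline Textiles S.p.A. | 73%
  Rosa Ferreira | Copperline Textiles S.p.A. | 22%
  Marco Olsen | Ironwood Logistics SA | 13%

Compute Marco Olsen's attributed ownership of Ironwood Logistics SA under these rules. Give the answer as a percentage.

Chain via Copperline Textiles S.p.A. (R1): 73% × 24% = 17.52% of Ironwood Logistics SA.
Direct interest in Ironwood Logistics SA: 13%.
Aggregating (R2): 17.52% + 13% = 30.52%.

30.52%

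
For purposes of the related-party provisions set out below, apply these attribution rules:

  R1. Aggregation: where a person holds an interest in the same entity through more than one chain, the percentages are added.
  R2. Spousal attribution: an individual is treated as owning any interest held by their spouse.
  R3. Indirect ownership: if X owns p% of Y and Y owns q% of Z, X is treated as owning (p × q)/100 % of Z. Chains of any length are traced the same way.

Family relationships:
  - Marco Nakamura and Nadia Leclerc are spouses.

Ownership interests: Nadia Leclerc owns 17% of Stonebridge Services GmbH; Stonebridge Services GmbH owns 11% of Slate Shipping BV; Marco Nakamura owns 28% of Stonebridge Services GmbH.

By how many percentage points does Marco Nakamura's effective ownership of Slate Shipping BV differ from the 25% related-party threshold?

20.05

By spousal attribution (R2), Marco Nakamura is treated as also owning Nadia Leclerc's interest in Stonebridge Services GmbH, giving 28% + 17% = 45%.
Chain via Stonebridge Services GmbH (R3): 45% × 11% = 4.95% of Slate Shipping BV.
4.95% falls short of the 25% threshold by 20.05 percentage points.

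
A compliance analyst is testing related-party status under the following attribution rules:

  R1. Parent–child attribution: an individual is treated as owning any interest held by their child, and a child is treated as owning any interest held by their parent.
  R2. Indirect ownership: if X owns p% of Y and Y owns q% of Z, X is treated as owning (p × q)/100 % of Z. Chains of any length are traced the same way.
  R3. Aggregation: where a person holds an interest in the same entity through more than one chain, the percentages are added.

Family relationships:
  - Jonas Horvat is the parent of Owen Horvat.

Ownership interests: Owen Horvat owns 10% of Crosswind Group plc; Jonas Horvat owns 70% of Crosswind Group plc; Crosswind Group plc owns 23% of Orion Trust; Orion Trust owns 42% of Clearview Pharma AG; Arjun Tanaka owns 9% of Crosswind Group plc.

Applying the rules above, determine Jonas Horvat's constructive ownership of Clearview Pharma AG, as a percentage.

By parent–child attribution (R1), Jonas Horvat is treated as also owning Owen Horvat's interest in Crosswind Group plc, giving 70% + 10% = 80%.
Chain via Crosswind Group plc → Orion Trust (R2): 80% × 23% × 42% = 7.728% of Clearview Pharma AG.

7.728%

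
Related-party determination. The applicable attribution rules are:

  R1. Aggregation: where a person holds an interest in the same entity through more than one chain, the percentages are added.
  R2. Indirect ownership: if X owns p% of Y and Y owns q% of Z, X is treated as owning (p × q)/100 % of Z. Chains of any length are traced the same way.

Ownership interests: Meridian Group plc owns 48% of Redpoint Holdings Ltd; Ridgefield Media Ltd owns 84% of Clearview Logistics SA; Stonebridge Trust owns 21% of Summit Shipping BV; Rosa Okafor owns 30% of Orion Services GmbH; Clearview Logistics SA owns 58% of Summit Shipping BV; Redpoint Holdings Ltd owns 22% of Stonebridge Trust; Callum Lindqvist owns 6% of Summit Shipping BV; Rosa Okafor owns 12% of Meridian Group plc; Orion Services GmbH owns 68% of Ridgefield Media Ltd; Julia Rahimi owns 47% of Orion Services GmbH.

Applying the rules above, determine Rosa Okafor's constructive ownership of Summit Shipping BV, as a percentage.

Chain via Meridian Group plc → Redpoint Holdings Ltd → Stonebridge Trust (R2): 12% × 48% × 22% × 21% = 0.266112% of Summit Shipping BV.
Chain via Orion Services GmbH → Ridgefield Media Ltd → Clearview Logistics SA (R2): 30% × 68% × 84% × 58% = 9.93888% of Summit Shipping BV.
Aggregating (R1): 0.266112% + 9.93888% = 10.204992%.

10.204992%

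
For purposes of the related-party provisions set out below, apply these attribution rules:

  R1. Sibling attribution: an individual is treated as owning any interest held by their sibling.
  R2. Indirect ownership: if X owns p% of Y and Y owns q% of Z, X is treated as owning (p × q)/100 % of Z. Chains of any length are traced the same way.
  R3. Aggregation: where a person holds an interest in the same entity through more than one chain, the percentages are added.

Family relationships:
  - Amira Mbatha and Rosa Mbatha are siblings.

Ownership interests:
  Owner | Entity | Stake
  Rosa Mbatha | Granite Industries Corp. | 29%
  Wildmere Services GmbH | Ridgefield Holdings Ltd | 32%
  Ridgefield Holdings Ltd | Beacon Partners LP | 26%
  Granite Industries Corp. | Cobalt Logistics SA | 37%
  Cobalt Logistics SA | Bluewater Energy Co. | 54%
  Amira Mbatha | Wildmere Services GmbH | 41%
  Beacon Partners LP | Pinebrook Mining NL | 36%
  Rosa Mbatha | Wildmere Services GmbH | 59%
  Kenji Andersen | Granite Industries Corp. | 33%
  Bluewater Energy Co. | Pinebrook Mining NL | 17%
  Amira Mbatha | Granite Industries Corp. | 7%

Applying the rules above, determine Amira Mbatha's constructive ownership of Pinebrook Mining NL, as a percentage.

4.217976%

By sibling attribution (R1), Amira Mbatha is treated as also owning Rosa Mbatha's interest in Granite Industries Corp, giving 7% + 29% = 36%.
By sibling attribution (R1), Amira Mbatha is treated as also owning Rosa Mbatha's interest in Wildmere Services GmbH, giving 41% + 59% = 100%.
Chain via Granite Industries Corp. → Cobalt Logistics SA → Bluewater Energy Co. (R2): 36% × 37% × 54% × 17% = 1.222776% of Pinebrook Mining NL.
Chain via Wildmere Services GmbH → Ridgefield Holdings Ltd → Beacon Partners LP (R2): 100% × 32% × 26% × 36% = 2.9952% of Pinebrook Mining NL.
Aggregating (R3): 1.222776% + 2.9952% = 4.217976%.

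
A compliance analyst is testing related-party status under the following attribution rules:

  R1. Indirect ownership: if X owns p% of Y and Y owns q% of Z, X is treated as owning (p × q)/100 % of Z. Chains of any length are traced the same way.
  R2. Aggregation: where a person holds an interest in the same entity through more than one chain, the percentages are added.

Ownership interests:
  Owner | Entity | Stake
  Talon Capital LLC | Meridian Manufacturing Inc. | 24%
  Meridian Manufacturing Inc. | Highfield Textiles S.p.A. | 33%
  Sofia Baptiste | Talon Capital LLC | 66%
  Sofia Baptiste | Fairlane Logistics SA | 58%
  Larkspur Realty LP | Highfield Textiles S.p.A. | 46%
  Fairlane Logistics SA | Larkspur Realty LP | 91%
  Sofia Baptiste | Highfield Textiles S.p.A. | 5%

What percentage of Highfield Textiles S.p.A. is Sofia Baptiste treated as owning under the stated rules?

Chain via Talon Capital LLC → Meridian Manufacturing Inc. (R1): 66% × 24% × 33% = 5.2272% of Highfield Textiles S.p.A.
Chain via Fairlane Logistics SA → Larkspur Realty LP (R1): 58% × 91% × 46% = 24.2788% of Highfield Textiles S.p.A.
Direct interest in Highfield Textiles S.p.A: 5%.
Aggregating (R2): 5.2272% + 24.2788% + 5% = 34.506%.

34.506%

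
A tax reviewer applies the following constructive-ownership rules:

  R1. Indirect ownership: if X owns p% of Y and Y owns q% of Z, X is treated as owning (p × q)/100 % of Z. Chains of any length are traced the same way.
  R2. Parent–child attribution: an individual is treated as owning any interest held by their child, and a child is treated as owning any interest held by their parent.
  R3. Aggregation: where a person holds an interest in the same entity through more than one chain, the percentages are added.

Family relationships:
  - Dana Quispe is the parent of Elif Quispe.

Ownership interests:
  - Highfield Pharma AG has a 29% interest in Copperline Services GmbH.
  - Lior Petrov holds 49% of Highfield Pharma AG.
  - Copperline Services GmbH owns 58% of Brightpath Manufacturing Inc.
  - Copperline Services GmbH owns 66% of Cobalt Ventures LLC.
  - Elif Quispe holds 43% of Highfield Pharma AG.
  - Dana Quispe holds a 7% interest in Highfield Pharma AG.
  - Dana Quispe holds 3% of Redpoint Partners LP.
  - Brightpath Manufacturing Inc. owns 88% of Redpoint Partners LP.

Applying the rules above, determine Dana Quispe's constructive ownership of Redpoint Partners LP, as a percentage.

By parent–child attribution (R2), Dana Quispe is treated as also owning Elif Quispe's interest in Highfield Pharma AG, giving 7% + 43% = 50%.
Chain via Highfield Pharma AG → Copperline Services GmbH → Brightpath Manufacturing Inc. (R1): 50% × 29% × 58% × 88% = 7.4008% of Redpoint Partners LP.
Direct interest in Redpoint Partners LP: 3%.
Aggregating (R3): 7.4008% + 3% = 10.4008%.

10.4008%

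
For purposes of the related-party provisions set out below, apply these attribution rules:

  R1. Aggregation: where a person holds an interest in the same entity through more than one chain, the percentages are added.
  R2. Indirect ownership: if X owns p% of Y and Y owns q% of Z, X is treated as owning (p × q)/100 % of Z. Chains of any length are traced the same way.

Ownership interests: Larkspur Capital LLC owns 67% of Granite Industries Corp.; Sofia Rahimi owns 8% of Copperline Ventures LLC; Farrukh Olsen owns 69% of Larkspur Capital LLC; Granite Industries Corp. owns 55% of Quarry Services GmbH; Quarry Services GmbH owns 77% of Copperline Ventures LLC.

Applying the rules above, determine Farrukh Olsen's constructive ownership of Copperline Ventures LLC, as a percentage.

19.578405%

Chain via Larkspur Capital LLC → Granite Industries Corp. → Quarry Services GmbH (R2): 69% × 67% × 55% × 77% = 19.578405% of Copperline Ventures LLC.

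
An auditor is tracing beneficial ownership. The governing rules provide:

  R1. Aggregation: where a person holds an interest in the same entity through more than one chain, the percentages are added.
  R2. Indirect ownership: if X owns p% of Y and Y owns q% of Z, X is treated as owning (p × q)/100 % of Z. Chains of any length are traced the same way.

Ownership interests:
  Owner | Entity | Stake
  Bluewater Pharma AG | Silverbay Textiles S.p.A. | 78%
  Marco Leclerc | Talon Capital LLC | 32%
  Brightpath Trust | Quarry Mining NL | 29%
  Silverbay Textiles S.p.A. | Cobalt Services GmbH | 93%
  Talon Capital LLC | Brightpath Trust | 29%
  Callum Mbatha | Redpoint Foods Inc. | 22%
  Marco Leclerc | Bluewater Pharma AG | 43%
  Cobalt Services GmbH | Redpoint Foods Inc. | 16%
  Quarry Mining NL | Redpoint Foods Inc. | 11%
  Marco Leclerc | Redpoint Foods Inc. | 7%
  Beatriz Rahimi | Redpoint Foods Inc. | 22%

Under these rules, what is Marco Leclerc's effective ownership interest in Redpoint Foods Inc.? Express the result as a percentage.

Chain via Bluewater Pharma AG → Silverbay Textiles S.p.A. → Cobalt Services GmbH (R2): 43% × 78% × 93% × 16% = 4.990752% of Redpoint Foods Inc.
Chain via Talon Capital LLC → Brightpath Trust → Quarry Mining NL (R2): 32% × 29% × 29% × 11% = 0.296032% of Redpoint Foods Inc.
Direct interest in Redpoint Foods Inc: 7%.
Aggregating (R1): 4.990752% + 0.296032% + 7% = 12.286784%.

12.286784%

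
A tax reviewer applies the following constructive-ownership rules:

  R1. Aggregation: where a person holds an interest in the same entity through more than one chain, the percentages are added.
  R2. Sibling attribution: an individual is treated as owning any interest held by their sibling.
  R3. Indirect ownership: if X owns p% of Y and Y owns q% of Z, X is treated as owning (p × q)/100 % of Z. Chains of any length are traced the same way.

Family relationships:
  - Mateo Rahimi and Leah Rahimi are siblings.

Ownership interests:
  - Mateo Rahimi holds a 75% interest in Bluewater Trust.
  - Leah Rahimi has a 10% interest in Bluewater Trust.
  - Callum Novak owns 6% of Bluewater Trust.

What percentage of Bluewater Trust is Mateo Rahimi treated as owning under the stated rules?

By sibling attribution (R2), Mateo Rahimi is treated as also owning Leah Rahimi's interest in Bluewater Trust, giving 75% + 10% = 85%.
Direct interest in Bluewater Trust: 85%.

85%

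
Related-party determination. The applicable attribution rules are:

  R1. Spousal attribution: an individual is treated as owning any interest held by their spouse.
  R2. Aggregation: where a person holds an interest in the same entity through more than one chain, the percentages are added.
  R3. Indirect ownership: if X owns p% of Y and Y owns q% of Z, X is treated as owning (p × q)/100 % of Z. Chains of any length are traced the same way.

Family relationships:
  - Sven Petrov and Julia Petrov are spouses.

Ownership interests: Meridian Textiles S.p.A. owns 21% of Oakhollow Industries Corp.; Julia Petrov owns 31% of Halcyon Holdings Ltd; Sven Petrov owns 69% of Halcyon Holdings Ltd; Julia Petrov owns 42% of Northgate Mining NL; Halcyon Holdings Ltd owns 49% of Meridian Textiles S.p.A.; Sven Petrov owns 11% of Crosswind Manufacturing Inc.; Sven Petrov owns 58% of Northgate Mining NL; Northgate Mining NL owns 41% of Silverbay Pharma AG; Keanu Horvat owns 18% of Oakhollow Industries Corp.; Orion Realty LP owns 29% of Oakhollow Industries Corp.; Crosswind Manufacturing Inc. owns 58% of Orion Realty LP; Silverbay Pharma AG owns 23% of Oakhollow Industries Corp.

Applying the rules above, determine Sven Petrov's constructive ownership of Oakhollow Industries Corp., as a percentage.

By spousal attribution (R1), Sven Petrov is treated as also owning Julia Petrov's interest in Halcyon Holdings Ltd, giving 69% + 31% = 100%.
By spousal attribution (R1), Sven Petrov is treated as also owning Julia Petrov's interest in Northgate Mining NL, giving 58% + 42% = 100%.
Chain via Halcyon Holdings Ltd → Meridian Textiles S.p.A. (R3): 100% × 49% × 21% = 10.29% of Oakhollow Industries Corp.
Chain via Northgate Mining NL → Silverbay Pharma AG (R3): 100% × 41% × 23% = 9.43% of Oakhollow Industries Corp.
Chain via Crosswind Manufacturing Inc. → Orion Realty LP (R3): 11% × 58% × 29% = 1.8502% of Oakhollow Industries Corp.
Aggregating (R2): 10.29% + 9.43% + 1.8502% = 21.5702%.

21.5702%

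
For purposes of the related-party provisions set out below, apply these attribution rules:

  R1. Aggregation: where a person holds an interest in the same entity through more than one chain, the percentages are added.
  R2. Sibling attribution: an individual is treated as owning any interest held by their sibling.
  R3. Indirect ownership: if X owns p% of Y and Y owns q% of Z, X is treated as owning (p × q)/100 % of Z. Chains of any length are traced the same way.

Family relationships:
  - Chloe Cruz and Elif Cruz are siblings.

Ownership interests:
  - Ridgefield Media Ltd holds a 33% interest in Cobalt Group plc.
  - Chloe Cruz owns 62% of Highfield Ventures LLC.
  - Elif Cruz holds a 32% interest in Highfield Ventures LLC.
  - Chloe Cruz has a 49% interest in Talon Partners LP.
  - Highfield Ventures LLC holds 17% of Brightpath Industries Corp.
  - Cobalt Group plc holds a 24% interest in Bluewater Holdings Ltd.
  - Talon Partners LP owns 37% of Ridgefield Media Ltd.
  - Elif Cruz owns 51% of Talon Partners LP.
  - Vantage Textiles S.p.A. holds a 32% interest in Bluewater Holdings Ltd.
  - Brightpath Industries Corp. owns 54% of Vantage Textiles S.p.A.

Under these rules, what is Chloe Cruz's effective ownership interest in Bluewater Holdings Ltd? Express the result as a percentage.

5.691744%

By sibling attribution (R2), Chloe Cruz is treated as also owning Elif Cruz's interest in Talon Partners LP, giving 49% + 51% = 100%.
By sibling attribution (R2), Chloe Cruz is treated as also owning Elif Cruz's interest in Highfield Ventures LLC, giving 62% + 32% = 94%.
Chain via Talon Partners LP → Ridgefield Media Ltd → Cobalt Group plc (R3): 100% × 37% × 33% × 24% = 2.9304% of Bluewater Holdings Ltd.
Chain via Highfield Ventures LLC → Brightpath Industries Corp. → Vantage Textiles S.p.A. (R3): 94% × 17% × 54% × 32% = 2.761344% of Bluewater Holdings Ltd.
Aggregating (R1): 2.9304% + 2.761344% = 5.691744%.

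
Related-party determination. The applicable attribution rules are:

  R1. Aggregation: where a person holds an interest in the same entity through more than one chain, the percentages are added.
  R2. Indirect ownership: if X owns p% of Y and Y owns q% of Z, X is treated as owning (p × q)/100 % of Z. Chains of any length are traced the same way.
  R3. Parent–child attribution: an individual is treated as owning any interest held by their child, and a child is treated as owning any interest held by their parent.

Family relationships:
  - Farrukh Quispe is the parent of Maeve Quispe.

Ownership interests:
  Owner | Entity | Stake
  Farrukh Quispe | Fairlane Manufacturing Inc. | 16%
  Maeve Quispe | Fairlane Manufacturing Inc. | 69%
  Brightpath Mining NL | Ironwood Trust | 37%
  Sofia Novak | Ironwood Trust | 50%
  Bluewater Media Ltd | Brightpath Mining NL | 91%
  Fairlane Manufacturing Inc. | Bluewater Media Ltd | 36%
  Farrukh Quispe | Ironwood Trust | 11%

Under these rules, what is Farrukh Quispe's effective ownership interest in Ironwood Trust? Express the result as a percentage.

By parent–child attribution (R3), Farrukh Quispe is treated as also owning Maeve Quispe's interest in Fairlane Manufacturing Inc, giving 16% + 69% = 85%.
Chain via Fairlane Manufacturing Inc. → Bluewater Media Ltd → Brightpath Mining NL (R2): 85% × 36% × 91% × 37% = 10.30302% of Ironwood Trust.
Direct interest in Ironwood Trust: 11%.
Aggregating (R1): 10.30302% + 11% = 21.30302%.

21.30302%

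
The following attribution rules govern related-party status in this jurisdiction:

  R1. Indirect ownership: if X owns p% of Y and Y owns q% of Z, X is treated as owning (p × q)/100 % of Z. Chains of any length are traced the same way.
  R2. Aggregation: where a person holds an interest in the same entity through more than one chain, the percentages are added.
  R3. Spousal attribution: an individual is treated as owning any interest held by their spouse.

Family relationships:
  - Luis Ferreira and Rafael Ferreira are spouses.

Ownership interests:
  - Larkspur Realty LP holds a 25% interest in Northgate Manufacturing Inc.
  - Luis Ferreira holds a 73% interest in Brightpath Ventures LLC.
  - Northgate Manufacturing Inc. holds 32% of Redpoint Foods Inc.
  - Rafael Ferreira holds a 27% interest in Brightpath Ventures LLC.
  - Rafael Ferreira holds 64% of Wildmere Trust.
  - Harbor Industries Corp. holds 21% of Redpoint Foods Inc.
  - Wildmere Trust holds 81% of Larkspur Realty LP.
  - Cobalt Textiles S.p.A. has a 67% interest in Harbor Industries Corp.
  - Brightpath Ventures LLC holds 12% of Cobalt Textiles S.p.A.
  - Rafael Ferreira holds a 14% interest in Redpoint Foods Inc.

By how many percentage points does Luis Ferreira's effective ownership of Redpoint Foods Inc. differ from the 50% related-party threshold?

By spousal attribution (R3), Luis Ferreira is treated as also owning Rafael Ferreira's interest in Brightpath Ventures LLC, giving 73% + 27% = 100%.
By spousal attribution (R3), Luis Ferreira is treated as owning Rafael Ferreira's 64% interest in Wildmere Trust.
By spousal attribution (R3), Luis Ferreira is treated as owning Rafael Ferreira's 14% interest in Redpoint Foods Inc.
Chain via Brightpath Ventures LLC → Cobalt Textiles S.p.A. → Harbor Industries Corp. (R1): 100% × 12% × 67% × 21% = 1.6884% of Redpoint Foods Inc.
Chain via Wildmere Trust → Larkspur Realty LP → Northgate Manufacturing Inc. (R1): 64% × 81% × 25% × 32% = 4.1472% of Redpoint Foods Inc.
Direct interest in Redpoint Foods Inc: 14%.
Aggregating (R2): 1.6884% + 4.1472% + 14% = 19.8356%.
19.8356% falls short of the 50% threshold by 30.1644 percentage points.

30.1644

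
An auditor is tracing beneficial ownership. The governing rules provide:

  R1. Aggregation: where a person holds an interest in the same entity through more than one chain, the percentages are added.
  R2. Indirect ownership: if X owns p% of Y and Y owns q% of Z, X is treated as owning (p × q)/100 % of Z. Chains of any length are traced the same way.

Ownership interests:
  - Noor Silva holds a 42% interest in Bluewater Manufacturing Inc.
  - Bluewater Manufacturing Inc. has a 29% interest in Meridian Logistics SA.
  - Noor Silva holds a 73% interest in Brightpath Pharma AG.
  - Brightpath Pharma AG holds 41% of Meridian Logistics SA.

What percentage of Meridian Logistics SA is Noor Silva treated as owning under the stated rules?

Chain via Brightpath Pharma AG (R2): 73% × 41% = 29.93% of Meridian Logistics SA.
Chain via Bluewater Manufacturing Inc. (R2): 42% × 29% = 12.18% of Meridian Logistics SA.
Aggregating (R1): 29.93% + 12.18% = 42.11%.

42.11%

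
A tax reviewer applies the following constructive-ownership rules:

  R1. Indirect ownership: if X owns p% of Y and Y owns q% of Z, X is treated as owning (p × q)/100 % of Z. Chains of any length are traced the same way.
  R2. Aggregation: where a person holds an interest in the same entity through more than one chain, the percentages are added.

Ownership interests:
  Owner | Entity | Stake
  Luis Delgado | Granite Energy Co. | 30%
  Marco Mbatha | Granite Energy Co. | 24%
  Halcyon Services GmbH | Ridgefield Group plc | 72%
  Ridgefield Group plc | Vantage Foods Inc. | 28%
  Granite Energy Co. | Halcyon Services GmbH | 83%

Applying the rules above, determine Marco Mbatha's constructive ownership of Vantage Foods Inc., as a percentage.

4.015872%

Chain via Granite Energy Co. → Halcyon Services GmbH → Ridgefield Group plc (R1): 24% × 83% × 72% × 28% = 4.015872% of Vantage Foods Inc.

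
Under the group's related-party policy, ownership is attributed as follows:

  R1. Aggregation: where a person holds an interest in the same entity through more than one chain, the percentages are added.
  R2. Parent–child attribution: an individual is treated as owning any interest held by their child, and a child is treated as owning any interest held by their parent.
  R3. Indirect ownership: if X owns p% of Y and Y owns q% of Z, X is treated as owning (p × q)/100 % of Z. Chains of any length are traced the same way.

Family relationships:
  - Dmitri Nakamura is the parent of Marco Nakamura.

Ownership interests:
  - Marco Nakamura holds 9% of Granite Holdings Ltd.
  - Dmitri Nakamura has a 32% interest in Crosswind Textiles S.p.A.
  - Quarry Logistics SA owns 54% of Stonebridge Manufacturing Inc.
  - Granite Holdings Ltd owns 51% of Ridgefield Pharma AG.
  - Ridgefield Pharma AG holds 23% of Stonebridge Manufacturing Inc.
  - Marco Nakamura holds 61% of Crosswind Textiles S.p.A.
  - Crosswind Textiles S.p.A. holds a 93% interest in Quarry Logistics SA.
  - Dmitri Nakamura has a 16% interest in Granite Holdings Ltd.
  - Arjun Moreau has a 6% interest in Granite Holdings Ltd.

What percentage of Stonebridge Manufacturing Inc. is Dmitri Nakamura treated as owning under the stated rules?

By parent–child attribution (R2), Dmitri Nakamura is treated as also owning Marco Nakamura's interest in Granite Holdings Ltd, giving 16% + 9% = 25%.
By parent–child attribution (R2), Dmitri Nakamura is treated as also owning Marco Nakamura's interest in Crosswind Textiles S.p.A, giving 32% + 61% = 93%.
Chain via Granite Holdings Ltd → Ridgefield Pharma AG (R3): 25% × 51% × 23% = 2.9325% of Stonebridge Manufacturing Inc.
Chain via Crosswind Textiles S.p.A. → Quarry Logistics SA (R3): 93% × 93% × 54% = 46.7046% of Stonebridge Manufacturing Inc.
Aggregating (R1): 2.9325% + 46.7046% = 49.6371%.

49.6371%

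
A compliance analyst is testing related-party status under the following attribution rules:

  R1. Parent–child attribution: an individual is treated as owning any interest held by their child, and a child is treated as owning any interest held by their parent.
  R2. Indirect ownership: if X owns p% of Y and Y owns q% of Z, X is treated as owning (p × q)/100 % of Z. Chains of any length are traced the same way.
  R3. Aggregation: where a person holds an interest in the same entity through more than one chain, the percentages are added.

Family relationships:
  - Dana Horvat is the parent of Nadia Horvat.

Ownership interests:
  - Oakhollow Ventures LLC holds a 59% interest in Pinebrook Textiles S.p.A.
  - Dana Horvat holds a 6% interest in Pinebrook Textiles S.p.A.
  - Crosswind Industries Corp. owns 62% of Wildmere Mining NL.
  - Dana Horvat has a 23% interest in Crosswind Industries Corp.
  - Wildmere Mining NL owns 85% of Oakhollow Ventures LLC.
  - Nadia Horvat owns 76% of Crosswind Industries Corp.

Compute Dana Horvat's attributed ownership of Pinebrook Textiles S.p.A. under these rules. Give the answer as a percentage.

By parent–child attribution (R1), Dana Horvat is treated as also owning Nadia Horvat's interest in Crosswind Industries Corp, giving 23% + 76% = 99%.
Chain via Crosswind Industries Corp. → Wildmere Mining NL → Oakhollow Ventures LLC (R2): 99% × 62% × 85% × 59% = 30.78207% of Pinebrook Textiles S.p.A.
Direct interest in Pinebrook Textiles S.p.A: 6%.
Aggregating (R3): 30.78207% + 6% = 36.78207%.

36.78207%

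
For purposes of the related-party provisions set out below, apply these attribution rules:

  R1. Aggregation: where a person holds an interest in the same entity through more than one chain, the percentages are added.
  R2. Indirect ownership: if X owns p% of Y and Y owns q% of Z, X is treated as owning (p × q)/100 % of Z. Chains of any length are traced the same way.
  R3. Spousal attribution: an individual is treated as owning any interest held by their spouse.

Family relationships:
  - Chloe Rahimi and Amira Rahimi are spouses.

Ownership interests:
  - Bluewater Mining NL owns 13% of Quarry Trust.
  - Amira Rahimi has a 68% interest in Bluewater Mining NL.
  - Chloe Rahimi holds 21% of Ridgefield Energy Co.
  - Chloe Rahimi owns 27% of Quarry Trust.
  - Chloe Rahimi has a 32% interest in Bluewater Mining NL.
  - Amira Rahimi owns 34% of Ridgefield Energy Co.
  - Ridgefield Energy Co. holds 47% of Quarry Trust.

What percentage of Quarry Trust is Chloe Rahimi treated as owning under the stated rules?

65.85%

By spousal attribution (R3), Chloe Rahimi is treated as also owning Amira Rahimi's interest in Ridgefield Energy Co, giving 21% + 34% = 55%.
By spousal attribution (R3), Chloe Rahimi is treated as also owning Amira Rahimi's interest in Bluewater Mining NL, giving 32% + 68% = 100%.
Chain via Ridgefield Energy Co. (R2): 55% × 47% = 25.85% of Quarry Trust.
Chain via Bluewater Mining NL (R2): 100% × 13% = 13% of Quarry Trust.
Direct interest in Quarry Trust: 27%.
Aggregating (R1): 25.85% + 13% + 27% = 65.85%.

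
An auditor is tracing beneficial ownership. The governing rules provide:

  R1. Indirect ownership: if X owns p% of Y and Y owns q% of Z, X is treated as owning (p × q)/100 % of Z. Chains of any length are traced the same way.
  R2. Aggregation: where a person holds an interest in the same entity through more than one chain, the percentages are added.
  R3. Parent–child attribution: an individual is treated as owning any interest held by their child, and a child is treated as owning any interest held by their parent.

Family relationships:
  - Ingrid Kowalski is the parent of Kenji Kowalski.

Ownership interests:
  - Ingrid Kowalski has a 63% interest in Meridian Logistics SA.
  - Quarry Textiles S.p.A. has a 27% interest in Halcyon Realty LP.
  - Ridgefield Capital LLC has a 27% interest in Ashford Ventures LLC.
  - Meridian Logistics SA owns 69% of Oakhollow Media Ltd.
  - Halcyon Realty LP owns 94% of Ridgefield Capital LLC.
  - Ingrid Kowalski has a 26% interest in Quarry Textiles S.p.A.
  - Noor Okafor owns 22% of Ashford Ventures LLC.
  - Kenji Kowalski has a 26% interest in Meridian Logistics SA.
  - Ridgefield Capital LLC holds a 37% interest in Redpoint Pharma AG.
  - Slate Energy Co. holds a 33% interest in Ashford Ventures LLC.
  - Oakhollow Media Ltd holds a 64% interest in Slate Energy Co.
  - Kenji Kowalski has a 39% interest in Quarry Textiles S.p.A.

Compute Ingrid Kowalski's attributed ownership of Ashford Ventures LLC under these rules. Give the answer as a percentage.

17.423982%

By parent–child attribution (R3), Ingrid Kowalski is treated as also owning Kenji Kowalski's interest in Meridian Logistics SA, giving 63% + 26% = 89%.
By parent–child attribution (R3), Ingrid Kowalski is treated as also owning Kenji Kowalski's interest in Quarry Textiles S.p.A, giving 26% + 39% = 65%.
Chain via Meridian Logistics SA → Oakhollow Media Ltd → Slate Energy Co. (R1): 89% × 69% × 64% × 33% = 12.969792% of Ashford Ventures LLC.
Chain via Quarry Textiles S.p.A. → Halcyon Realty LP → Ridgefield Capital LLC (R1): 65% × 27% × 94% × 27% = 4.45419% of Ashford Ventures LLC.
Aggregating (R2): 12.969792% + 4.45419% = 17.423982%.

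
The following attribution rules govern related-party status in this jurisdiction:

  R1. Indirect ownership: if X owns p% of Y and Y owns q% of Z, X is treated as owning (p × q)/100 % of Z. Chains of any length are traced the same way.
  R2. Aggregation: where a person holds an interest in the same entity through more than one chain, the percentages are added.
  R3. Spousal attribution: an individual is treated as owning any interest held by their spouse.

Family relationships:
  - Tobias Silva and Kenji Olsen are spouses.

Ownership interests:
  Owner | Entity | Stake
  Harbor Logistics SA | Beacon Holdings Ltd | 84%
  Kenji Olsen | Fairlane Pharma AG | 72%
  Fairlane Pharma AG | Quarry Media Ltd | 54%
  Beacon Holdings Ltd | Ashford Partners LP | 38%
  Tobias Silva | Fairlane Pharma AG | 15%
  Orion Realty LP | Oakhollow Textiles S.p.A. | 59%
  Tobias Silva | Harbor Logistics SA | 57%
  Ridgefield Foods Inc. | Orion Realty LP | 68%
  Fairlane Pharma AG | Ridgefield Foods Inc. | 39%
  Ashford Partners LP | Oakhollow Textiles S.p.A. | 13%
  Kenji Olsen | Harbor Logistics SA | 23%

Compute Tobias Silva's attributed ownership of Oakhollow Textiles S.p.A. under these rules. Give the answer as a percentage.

By spousal attribution (R3), Tobias Silva is treated as also owning Kenji Olsen's interest in Fairlane Pharma AG, giving 15% + 72% = 87%.
By spousal attribution (R3), Tobias Silva is treated as also owning Kenji Olsen's interest in Harbor Logistics SA, giving 57% + 23% = 80%.
Chain via Fairlane Pharma AG → Ridgefield Foods Inc. → Orion Realty LP (R1): 87% × 39% × 68% × 59% = 13.612716% of Oakhollow Textiles S.p.A.
Chain via Harbor Logistics SA → Beacon Holdings Ltd → Ashford Partners LP (R1): 80% × 84% × 38% × 13% = 3.31968% of Oakhollow Textiles S.p.A.
Aggregating (R2): 13.612716% + 3.31968% = 16.932396%.

16.932396%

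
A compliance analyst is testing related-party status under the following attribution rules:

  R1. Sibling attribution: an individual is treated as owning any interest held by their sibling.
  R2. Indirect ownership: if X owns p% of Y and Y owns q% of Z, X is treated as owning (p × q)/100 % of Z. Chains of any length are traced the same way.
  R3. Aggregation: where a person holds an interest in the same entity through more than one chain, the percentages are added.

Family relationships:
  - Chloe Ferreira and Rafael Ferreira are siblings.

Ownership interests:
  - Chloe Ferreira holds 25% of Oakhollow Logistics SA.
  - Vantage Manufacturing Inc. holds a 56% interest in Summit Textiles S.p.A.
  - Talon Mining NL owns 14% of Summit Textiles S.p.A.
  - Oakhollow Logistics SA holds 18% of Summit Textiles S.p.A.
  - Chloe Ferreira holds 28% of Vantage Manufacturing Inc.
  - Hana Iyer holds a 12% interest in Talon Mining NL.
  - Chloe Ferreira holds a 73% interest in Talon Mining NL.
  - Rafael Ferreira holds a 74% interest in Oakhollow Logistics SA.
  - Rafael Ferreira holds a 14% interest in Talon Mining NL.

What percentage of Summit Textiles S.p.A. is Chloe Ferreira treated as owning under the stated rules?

By sibling attribution (R1), Chloe Ferreira is treated as also owning Rafael Ferreira's interest in Oakhollow Logistics SA, giving 25% + 74% = 99%.
By sibling attribution (R1), Chloe Ferreira is treated as also owning Rafael Ferreira's interest in Talon Mining NL, giving 73% + 14% = 87%.
Chain via Oakhollow Logistics SA (R2): 99% × 18% = 17.82% of Summit Textiles S.p.A.
Chain via Vantage Manufacturing Inc. (R2): 28% × 56% = 15.68% of Summit Textiles S.p.A.
Chain via Talon Mining NL (R2): 87% × 14% = 12.18% of Summit Textiles S.p.A.
Aggregating (R3): 17.82% + 15.68% + 12.18% = 45.68%.

45.68%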